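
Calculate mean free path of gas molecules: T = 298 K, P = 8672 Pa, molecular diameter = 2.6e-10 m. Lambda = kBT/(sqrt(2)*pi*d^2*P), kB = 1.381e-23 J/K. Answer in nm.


Mean free path: lambda = kB*T / (sqrt(2) * pi * d^2 * P)
lambda = 1.381e-23 * 298 / (sqrt(2) * pi * (2.6e-10)^2 * 8672)
lambda = 1.58008e-06 m
lambda = 1580.08 nm

1580.08


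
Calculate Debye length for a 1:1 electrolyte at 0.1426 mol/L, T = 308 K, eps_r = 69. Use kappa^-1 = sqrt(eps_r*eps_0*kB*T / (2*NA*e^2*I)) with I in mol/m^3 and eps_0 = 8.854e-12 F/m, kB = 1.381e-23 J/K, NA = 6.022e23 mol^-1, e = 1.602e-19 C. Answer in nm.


Ionic strength I = 0.1426 * 1^2 * 1000 = 142.6 mol/m^3
kappa^-1 = sqrt(69 * 8.854e-12 * 1.381e-23 * 308 / (2 * 6.022e23 * (1.602e-19)^2 * 142.6))
kappa^-1 = 0.768 nm

0.768


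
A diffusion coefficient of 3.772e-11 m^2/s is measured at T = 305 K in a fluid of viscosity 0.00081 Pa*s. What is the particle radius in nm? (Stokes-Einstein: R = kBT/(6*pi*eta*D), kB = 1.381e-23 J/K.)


Stokes-Einstein: R = kB*T / (6*pi*eta*D)
R = 1.381e-23 * 305 / (6 * pi * 0.00081 * 3.772e-11)
R = 7.31368e-09 m = 7.31 nm

7.31


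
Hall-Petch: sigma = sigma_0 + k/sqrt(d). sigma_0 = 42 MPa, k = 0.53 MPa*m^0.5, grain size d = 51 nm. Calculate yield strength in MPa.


d = 51 nm = 5.1e-08 m
sqrt(d) = 0.0002258318
Hall-Petch contribution = k / sqrt(d) = 0.53 / 0.0002258318 = 2346.9 MPa
sigma = sigma_0 + k/sqrt(d) = 42 + 2346.9 = 2388.9 MPa

2388.9


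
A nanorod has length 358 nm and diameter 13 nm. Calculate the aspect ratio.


Aspect ratio AR = length / diameter
AR = 358 / 13
AR = 27.54

27.54


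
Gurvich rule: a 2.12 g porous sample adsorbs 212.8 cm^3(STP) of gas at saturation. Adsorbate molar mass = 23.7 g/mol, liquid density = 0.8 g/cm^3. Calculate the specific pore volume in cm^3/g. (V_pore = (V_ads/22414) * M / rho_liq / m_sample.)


Moles adsorbed n = V_ads / 22414 = 212.8 / 22414 = 9.494066e-03 mol
Liquid volume V_liq = n * M / rho_liq = 9.494066e-03 * 23.7 / 0.8 = 0.28126 cm^3
Specific pore volume V_pore = V_liq / m_sample = 0.28126 / 2.12
V_pore = 0.1327 cm^3/g

0.1327


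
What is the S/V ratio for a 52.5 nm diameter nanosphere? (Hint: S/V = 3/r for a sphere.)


Radius r = 52.5/2 = 26.25 nm
S/V = 3 / r = 3 / 26.25
S/V = 0.1143 nm^-1

0.1143


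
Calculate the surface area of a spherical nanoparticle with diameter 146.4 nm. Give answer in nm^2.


Radius r = 146.4/2 = 73.2 nm
Surface area SA = 4 * pi * r^2
SA = 4 * pi * (73.2)^2
SA = 67333.63 nm^2

67333.63


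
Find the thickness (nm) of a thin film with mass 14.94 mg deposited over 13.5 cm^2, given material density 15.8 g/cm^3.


Convert: m = 14.94 mg = 1.4940e-05 kg, A = 13.5 cm^2 = 1.3500e-03 m^2, rho = 15.8 g/cm^3 = 15800 kg/m^3
t = m / (A * rho)
t = 1.4940e-05 / (1.3500e-03 * 15800)
t = 7.0042e-07 m = 700.4 nm

700.4


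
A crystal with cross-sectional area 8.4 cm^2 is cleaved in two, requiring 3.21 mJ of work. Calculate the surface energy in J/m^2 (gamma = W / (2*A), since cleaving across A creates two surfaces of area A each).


Convert: A = 8.4 cm^2 = 0.00084 m^2, W = 3.21 mJ = 0.00321 J
Cleaving exposes two faces of area A, so total new surface = 2*A and gamma = W / (2*A)
gamma = 0.00321 / (2 * 0.00084)
gamma = 1.911 J/m^2

1.911


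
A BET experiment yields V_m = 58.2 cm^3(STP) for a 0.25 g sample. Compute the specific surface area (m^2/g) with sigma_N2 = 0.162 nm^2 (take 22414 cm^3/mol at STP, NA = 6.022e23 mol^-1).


Number of moles in monolayer = V_m / 22414 = 58.2 / 22414 = 0.00259659
Number of molecules = moles * NA = 0.00259659 * 6.022e23
SA = molecules * sigma / mass
SA = (58.2 / 22414) * 6.022e23 * 0.162e-18 / 0.25
SA = 1013.3 m^2/g

1013.3


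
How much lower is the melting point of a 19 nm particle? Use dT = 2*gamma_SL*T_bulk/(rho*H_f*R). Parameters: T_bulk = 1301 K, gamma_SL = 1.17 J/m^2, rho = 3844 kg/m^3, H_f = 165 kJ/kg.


Radius R = 19/2 = 9.5 nm = 9.5e-09 m
Convert H_f = 165 kJ/kg = 165000 J/kg
dT = 2 * gamma_SL * T_bulk / (rho * H_f * R)
dT = 2 * 1.17 * 1301 / (3844 * 165000 * 9.5e-09)
dT = 505.2 K

505.2


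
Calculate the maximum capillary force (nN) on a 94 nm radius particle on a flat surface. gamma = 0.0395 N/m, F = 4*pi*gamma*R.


Convert radius: R = 94 nm = 9.4e-08 m
F = 4 * pi * gamma * R
F = 4 * pi * 0.0395 * 9.4e-08
F = 4.66589e-08 N = 46.6589 nN

46.6589


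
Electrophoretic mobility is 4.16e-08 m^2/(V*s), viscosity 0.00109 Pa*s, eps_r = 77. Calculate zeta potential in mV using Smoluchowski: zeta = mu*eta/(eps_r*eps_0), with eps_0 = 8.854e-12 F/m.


Smoluchowski equation: zeta = mu * eta / (eps_r * eps_0)
zeta = 4.16e-08 * 0.00109 / (77 * 8.854e-12)
zeta = 0.06651 V = 66.51 mV

66.51


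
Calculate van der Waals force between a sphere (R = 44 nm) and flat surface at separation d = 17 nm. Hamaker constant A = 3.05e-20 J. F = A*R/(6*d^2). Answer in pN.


Convert to SI: R = 44 nm = 4.4e-08 m, d = 17 nm = 1.7e-08 m
F = A * R / (6 * d^2)
F = 3.05e-20 * 4.4e-08 / (6 * (1.7e-08)^2)
F = 7.73933e-13 N = 0.774 pN

0.774


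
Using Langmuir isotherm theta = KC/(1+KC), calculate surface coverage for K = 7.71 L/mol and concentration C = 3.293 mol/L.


Langmuir isotherm: theta = K*C / (1 + K*C)
K*C = 7.71 * 3.293 = 25.38903
theta = 25.38903 / (1 + 25.38903) = 25.38903 / 26.38903
theta = 0.9621

0.9621


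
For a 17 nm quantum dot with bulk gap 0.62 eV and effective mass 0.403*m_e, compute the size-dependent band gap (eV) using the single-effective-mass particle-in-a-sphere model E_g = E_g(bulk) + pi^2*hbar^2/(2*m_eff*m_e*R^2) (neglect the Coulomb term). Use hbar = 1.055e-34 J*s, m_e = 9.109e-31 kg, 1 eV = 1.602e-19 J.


Radius R = 17/2 nm = 8.5e-09 m
Confinement energy dE = pi^2 * hbar^2 / (2 * m_eff * m_e * R^2)
dE = pi^2 * (1.055e-34)^2 / (2 * 0.403 * 9.109e-31 * (8.5e-09)^2) J, divided by 1.602e-19 J/eV
dE = 0.0129 eV
Total band gap = E_g(bulk) + dE = 0.62 + 0.0129 = 0.6329 eV

0.6329


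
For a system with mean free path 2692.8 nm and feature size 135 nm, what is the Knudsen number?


Knudsen number Kn = lambda / L
Kn = 2692.8 / 135
Kn = 19.9467

19.9467


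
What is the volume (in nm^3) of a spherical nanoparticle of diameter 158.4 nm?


Radius r = 158.4/2 = 79.2 nm
Volume V = (4/3) * pi * r^3
V = (4/3) * pi * (79.2)^3
V = 2080962.02 nm^3

2080962.02


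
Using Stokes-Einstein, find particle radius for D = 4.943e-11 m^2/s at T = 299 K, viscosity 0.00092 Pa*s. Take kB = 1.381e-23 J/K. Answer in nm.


Stokes-Einstein: R = kB*T / (6*pi*eta*D)
R = 1.381e-23 * 299 / (6 * pi * 0.00092 * 4.943e-11)
R = 4.8171e-09 m = 4.82 nm

4.82


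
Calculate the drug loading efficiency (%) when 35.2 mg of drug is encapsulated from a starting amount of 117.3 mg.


Drug loading efficiency = (drug loaded / drug initial) * 100
DLE = 35.2 / 117.3 * 100
DLE = 0.3001 * 100
DLE = 30.01%

30.01


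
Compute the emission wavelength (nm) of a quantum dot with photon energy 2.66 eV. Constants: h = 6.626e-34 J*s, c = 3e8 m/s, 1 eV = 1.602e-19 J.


Convert energy: E = 2.66 eV = 2.66 * 1.602e-19 = 4.26132e-19 J
lambda = h*c / E = 6.626e-34 * 3e8 / 4.26132e-19
lambda = 4.66475e-07 m = 466.5 nm

466.5


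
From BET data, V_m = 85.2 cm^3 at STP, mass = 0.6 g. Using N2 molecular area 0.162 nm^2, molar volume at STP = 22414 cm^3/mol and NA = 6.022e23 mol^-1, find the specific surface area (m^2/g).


Number of moles in monolayer = V_m / 22414 = 85.2 / 22414 = 0.0038012
Number of molecules = moles * NA = 0.0038012 * 6.022e23
SA = molecules * sigma / mass
SA = (85.2 / 22414) * 6.022e23 * 0.162e-18 / 0.6
SA = 618.1 m^2/g

618.1


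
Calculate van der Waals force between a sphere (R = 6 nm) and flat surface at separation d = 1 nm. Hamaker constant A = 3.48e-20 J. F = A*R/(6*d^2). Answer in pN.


Convert to SI: R = 6 nm = 6e-09 m, d = 1 nm = 1e-09 m
F = A * R / (6 * d^2)
F = 3.48e-20 * 6e-09 / (6 * (1e-09)^2)
F = 3.48e-11 N = 34.8 pN

34.8


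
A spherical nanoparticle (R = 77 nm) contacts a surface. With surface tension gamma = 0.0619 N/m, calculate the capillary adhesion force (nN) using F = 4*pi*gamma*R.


Convert radius: R = 77 nm = 7.7e-08 m
F = 4 * pi * gamma * R
F = 4 * pi * 0.0619 * 7.7e-08
F = 5.98951e-08 N = 59.8951 nN

59.8951


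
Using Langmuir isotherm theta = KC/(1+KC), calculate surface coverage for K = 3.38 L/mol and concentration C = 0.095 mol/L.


Langmuir isotherm: theta = K*C / (1 + K*C)
K*C = 3.38 * 0.095 = 0.3211
theta = 0.3211 / (1 + 0.3211) = 0.3211 / 1.3211
theta = 0.2431

0.2431


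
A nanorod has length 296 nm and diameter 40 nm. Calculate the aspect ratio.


Aspect ratio AR = length / diameter
AR = 296 / 40
AR = 7.4

7.4


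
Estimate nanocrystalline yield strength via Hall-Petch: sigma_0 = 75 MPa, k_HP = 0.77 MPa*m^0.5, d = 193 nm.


d = 193 nm = 1.93e-07 m
sqrt(d) = 0.0004393177
Hall-Petch contribution = k / sqrt(d) = 0.77 / 0.0004393177 = 1752.7 MPa
sigma = sigma_0 + k/sqrt(d) = 75 + 1752.7 = 1827.7 MPa

1827.7


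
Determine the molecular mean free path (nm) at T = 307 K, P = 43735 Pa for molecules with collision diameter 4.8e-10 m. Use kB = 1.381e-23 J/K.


Mean free path: lambda = kB*T / (sqrt(2) * pi * d^2 * P)
lambda = 1.381e-23 * 307 / (sqrt(2) * pi * (4.8e-10)^2 * 43735)
lambda = 9.47012e-08 m
lambda = 94.7 nm

94.7


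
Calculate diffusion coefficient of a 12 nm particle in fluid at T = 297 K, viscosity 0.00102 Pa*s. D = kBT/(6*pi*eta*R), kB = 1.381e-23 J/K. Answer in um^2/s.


Radius R = 12/2 = 6 nm = 6e-09 m
D = kB*T / (6*pi*eta*R)
D = 1.381e-23 * 297 / (6 * pi * 0.00102 * 6e-09)
D = 3.55547e-11 m^2/s = 35.555 um^2/s

35.555


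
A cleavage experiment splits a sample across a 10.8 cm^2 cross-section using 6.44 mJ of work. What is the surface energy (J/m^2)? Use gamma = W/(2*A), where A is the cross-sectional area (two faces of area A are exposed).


Convert: A = 10.8 cm^2 = 0.00108 m^2, W = 6.44 mJ = 0.00644 J
Cleaving exposes two faces of area A, so total new surface = 2*A and gamma = W / (2*A)
gamma = 0.00644 / (2 * 0.00108)
gamma = 2.981 J/m^2

2.981


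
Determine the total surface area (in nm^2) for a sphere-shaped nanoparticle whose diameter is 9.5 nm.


Radius r = 9.5/2 = 4.75 nm
Surface area SA = 4 * pi * r^2
SA = 4 * pi * (4.75)^2
SA = 283.53 nm^2

283.53


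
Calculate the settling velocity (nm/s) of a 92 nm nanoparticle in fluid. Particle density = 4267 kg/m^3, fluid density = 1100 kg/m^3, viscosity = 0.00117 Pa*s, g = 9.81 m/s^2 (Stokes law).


Radius R = 92/2 nm = 4.6e-08 m
Density difference = 4267 - 1100 = 3167 kg/m^3
v = 2 * R^2 * (rho_p - rho_f) * g / (9 * eta)
v = 2 * (4.6e-08)^2 * 3167 * 9.81 / (9 * 0.00117)
v = 1.24863e-08 m/s = 12.4863 nm/s

12.4863


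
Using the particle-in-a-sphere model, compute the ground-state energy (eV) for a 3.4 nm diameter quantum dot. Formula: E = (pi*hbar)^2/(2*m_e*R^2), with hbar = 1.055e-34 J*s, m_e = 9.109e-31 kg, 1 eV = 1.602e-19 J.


Radius R = 3.4/2 = 1.7 nm = 1.7e-09 m
E = (pi * 1.055e-34)^2 / (2 * 9.109e-31 * (1.7e-09)^2)
E(J) = 2.08644e-20
E = E(J) / 1.602e-19 = 0.1302 eV

0.1302


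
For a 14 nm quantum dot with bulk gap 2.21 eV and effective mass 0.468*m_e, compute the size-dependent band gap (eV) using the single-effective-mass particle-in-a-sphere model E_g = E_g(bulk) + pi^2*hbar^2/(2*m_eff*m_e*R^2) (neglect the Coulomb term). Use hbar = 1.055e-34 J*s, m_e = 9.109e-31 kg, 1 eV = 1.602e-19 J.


Radius R = 14/2 nm = 7e-09 m
Confinement energy dE = pi^2 * hbar^2 / (2 * m_eff * m_e * R^2)
dE = pi^2 * (1.055e-34)^2 / (2 * 0.468 * 9.109e-31 * (7e-09)^2) J, divided by 1.602e-19 J/eV
dE = 0.0164 eV
Total band gap = E_g(bulk) + dE = 2.21 + 0.0164 = 2.2264 eV

2.2264


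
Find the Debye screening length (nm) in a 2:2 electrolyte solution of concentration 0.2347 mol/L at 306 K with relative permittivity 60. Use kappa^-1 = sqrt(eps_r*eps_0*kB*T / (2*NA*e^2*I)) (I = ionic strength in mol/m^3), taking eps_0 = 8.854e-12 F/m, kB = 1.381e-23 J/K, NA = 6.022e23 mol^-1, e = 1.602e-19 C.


Ionic strength I = 0.2347 * 2^2 * 1000 = 938.8 mol/m^3
kappa^-1 = sqrt(60 * 8.854e-12 * 1.381e-23 * 306 / (2 * 6.022e23 * (1.602e-19)^2 * 938.8))
kappa^-1 = 0.278 nm

0.278


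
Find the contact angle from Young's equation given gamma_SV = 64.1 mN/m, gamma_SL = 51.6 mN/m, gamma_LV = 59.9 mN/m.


cos(theta) = (gamma_SV - gamma_SL) / gamma_LV
cos(theta) = (64.1 - 51.6) / 59.9
cos(theta) = 0.208681
theta = arccos(0.208681) = 77.95 degrees

77.95


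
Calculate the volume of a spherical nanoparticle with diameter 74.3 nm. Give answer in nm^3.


Radius r = 74.3/2 = 37.15 nm
Volume V = (4/3) * pi * r^3
V = (4/3) * pi * (37.15)^3
V = 214765.77 nm^3

214765.77


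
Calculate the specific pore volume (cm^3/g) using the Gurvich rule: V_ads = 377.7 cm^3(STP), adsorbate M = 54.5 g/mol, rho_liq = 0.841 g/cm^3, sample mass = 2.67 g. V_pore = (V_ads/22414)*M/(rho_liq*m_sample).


Moles adsorbed n = V_ads / 22414 = 377.7 / 22414 = 1.685108e-02 mol
Liquid volume V_liq = n * M / rho_liq = 1.685108e-02 * 54.5 / 0.841 = 1.09201 cm^3
Specific pore volume V_pore = V_liq / m_sample = 1.09201 / 2.67
V_pore = 0.409 cm^3/g

0.409


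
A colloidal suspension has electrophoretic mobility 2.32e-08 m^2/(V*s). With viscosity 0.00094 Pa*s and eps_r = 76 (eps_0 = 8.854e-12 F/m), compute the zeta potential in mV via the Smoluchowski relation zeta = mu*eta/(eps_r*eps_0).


Smoluchowski equation: zeta = mu * eta / (eps_r * eps_0)
zeta = 2.32e-08 * 0.00094 / (76 * 8.854e-12)
zeta = 0.032409 V = 32.41 mV

32.41


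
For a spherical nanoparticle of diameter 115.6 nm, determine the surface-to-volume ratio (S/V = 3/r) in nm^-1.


Radius r = 115.6/2 = 57.8 nm
S/V = 3 / r = 3 / 57.8
S/V = 0.0519 nm^-1

0.0519


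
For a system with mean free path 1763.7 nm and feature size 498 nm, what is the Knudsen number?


Knudsen number Kn = lambda / L
Kn = 1763.7 / 498
Kn = 3.5416

3.5416


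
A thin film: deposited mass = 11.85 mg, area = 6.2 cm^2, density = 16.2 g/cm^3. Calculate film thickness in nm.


Convert: m = 11.85 mg = 1.1850e-05 kg, A = 6.2 cm^2 = 6.2000e-04 m^2, rho = 16.2 g/cm^3 = 16200 kg/m^3
t = m / (A * rho)
t = 1.1850e-05 / (6.2000e-04 * 16200)
t = 1.1798e-06 m = 1179.8 nm

1179.8


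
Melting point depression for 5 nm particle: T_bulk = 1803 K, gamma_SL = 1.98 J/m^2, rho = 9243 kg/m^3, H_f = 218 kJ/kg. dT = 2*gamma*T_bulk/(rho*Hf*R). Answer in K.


Radius R = 5/2 = 2.5 nm = 2.5e-09 m
Convert H_f = 218 kJ/kg = 218000 J/kg
dT = 2 * gamma_SL * T_bulk / (rho * H_f * R)
dT = 2 * 1.98 * 1803 / (9243 * 218000 * 2.5e-09)
dT = 1417.4 K

1417.4


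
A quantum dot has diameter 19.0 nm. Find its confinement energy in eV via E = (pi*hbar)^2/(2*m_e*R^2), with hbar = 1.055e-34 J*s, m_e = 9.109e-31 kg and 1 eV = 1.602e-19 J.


Radius R = 19.0/2 = 9.5 nm = 9.5e-09 m
E = (pi * 1.055e-34)^2 / (2 * 9.109e-31 * (9.5e-09)^2)
E(J) = 6.68124e-22
E = E(J) / 1.602e-19 = 0.0042 eV

0.0042


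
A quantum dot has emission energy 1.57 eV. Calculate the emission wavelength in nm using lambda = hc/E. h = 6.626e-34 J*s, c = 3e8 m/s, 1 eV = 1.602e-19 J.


Convert energy: E = 1.57 eV = 1.57 * 1.602e-19 = 2.51514e-19 J
lambda = h*c / E = 6.626e-34 * 3e8 / 2.51514e-19
lambda = 7.90334e-07 m = 790.3 nm

790.3


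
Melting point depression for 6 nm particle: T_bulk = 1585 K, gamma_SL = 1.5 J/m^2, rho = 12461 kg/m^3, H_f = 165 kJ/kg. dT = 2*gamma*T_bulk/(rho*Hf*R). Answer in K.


Radius R = 6/2 = 3 nm = 3e-09 m
Convert H_f = 165 kJ/kg = 165000 J/kg
dT = 2 * gamma_SL * T_bulk / (rho * H_f * R)
dT = 2 * 1.5 * 1585 / (12461 * 165000 * 3e-09)
dT = 770.9 K

770.9


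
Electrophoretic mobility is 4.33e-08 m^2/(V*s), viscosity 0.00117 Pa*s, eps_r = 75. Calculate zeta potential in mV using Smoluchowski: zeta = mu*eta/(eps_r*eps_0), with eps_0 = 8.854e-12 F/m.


Smoluchowski equation: zeta = mu * eta / (eps_r * eps_0)
zeta = 4.33e-08 * 0.00117 / (75 * 8.854e-12)
zeta = 0.076291 V = 76.29 mV

76.29


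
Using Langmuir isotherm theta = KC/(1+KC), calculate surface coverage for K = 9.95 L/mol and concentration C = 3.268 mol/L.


Langmuir isotherm: theta = K*C / (1 + K*C)
K*C = 9.95 * 3.268 = 32.5166
theta = 32.5166 / (1 + 32.5166) = 32.5166 / 33.5166
theta = 0.9702

0.9702


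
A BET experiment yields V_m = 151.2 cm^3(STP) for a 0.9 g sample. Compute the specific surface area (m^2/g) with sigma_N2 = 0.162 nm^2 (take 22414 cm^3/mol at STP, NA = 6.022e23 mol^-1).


Number of moles in monolayer = V_m / 22414 = 151.2 / 22414 = 0.00674578
Number of molecules = moles * NA = 0.00674578 * 6.022e23
SA = molecules * sigma / mass
SA = (151.2 / 22414) * 6.022e23 * 0.162e-18 / 0.9
SA = 731.2 m^2/g

731.2


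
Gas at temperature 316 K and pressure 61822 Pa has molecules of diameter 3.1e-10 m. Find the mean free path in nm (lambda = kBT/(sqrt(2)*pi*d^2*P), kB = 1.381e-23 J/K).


Mean free path: lambda = kB*T / (sqrt(2) * pi * d^2 * P)
lambda = 1.381e-23 * 316 / (sqrt(2) * pi * (3.1e-10)^2 * 61822)
lambda = 1.65329e-07 m
lambda = 165.33 nm

165.33


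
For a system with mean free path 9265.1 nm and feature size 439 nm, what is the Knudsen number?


Knudsen number Kn = lambda / L
Kn = 9265.1 / 439
Kn = 21.105

21.105


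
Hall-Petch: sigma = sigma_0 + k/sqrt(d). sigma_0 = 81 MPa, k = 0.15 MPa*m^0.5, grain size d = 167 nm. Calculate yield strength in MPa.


d = 167 nm = 1.67e-07 m
sqrt(d) = 0.0004086563
Hall-Petch contribution = k / sqrt(d) = 0.15 / 0.0004086563 = 367.1 MPa
sigma = sigma_0 + k/sqrt(d) = 81 + 367.1 = 448.1 MPa

448.1


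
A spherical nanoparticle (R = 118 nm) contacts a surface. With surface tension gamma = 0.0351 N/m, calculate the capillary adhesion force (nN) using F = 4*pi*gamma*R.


Convert radius: R = 118 nm = 1.18e-07 m
F = 4 * pi * gamma * R
F = 4 * pi * 0.0351 * 1.18e-07
F = 5.20474e-08 N = 52.0474 nN

52.0474


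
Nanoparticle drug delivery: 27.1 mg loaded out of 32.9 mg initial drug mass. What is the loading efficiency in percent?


Drug loading efficiency = (drug loaded / drug initial) * 100
DLE = 27.1 / 32.9 * 100
DLE = 0.8237 * 100
DLE = 82.37%

82.37


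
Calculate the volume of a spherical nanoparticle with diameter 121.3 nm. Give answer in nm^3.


Radius r = 121.3/2 = 60.65 nm
Volume V = (4/3) * pi * r^3
V = (4/3) * pi * (60.65)^3
V = 934503.7 nm^3

934503.7


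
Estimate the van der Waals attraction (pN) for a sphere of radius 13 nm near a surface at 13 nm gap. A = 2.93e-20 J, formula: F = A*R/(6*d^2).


Convert to SI: R = 13 nm = 1.3e-08 m, d = 13 nm = 1.3e-08 m
F = A * R / (6 * d^2)
F = 2.93e-20 * 1.3e-08 / (6 * (1.3e-08)^2)
F = 3.75641e-13 N = 0.376 pN

0.376


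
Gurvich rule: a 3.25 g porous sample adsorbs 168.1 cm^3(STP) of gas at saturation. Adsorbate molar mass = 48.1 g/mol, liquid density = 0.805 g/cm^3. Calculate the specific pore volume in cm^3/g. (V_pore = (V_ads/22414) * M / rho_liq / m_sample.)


Moles adsorbed n = V_ads / 22414 = 168.1 / 22414 = 7.499777e-03 mol
Liquid volume V_liq = n * M / rho_liq = 7.499777e-03 * 48.1 / 0.805 = 0.44812 cm^3
Specific pore volume V_pore = V_liq / m_sample = 0.44812 / 3.25
V_pore = 0.1379 cm^3/g

0.1379


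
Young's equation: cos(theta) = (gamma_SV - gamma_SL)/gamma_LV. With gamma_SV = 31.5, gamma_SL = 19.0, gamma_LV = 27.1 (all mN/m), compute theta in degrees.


cos(theta) = (gamma_SV - gamma_SL) / gamma_LV
cos(theta) = (31.5 - 19.0) / 27.1
cos(theta) = 0.461255
theta = arccos(0.461255) = 62.53 degrees

62.53


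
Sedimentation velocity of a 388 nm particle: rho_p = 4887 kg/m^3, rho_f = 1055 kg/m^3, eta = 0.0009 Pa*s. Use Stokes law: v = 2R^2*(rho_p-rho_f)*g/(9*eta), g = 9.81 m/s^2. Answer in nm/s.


Radius R = 388/2 nm = 1.94e-07 m
Density difference = 4887 - 1055 = 3832 kg/m^3
v = 2 * R^2 * (rho_p - rho_f) * g / (9 * eta)
v = 2 * (1.94e-07)^2 * 3832 * 9.81 / (9 * 0.0009)
v = 3.49336e-07 m/s = 349.3357 nm/s

349.3357


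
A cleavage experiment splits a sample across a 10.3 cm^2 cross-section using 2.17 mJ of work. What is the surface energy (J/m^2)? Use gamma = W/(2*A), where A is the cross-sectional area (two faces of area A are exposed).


Convert: A = 10.3 cm^2 = 0.00103 m^2, W = 2.17 mJ = 0.00217 J
Cleaving exposes two faces of area A, so total new surface = 2*A and gamma = W / (2*A)
gamma = 0.00217 / (2 * 0.00103)
gamma = 1.053 J/m^2

1.053


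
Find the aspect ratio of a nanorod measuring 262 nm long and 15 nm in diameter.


Aspect ratio AR = length / diameter
AR = 262 / 15
AR = 17.47

17.47


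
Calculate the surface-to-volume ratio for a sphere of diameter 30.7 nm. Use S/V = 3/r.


Radius r = 30.7/2 = 15.35 nm
S/V = 3 / r = 3 / 15.35
S/V = 0.1954 nm^-1

0.1954


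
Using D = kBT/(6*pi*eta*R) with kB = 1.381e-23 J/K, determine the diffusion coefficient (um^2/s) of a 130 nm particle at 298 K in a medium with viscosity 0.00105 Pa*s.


Radius R = 130/2 = 65 nm = 6.5e-08 m
D = kB*T / (6*pi*eta*R)
D = 1.381e-23 * 298 / (6 * pi * 0.00105 * 6.5e-08)
D = 3.19894e-12 m^2/s = 3.199 um^2/s

3.199


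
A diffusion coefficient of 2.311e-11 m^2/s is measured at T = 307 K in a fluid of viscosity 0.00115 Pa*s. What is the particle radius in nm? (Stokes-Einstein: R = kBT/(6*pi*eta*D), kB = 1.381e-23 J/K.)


Stokes-Einstein: R = kB*T / (6*pi*eta*D)
R = 1.381e-23 * 307 / (6 * pi * 0.00115 * 2.311e-11)
R = 8.46317e-09 m = 8.46 nm

8.46


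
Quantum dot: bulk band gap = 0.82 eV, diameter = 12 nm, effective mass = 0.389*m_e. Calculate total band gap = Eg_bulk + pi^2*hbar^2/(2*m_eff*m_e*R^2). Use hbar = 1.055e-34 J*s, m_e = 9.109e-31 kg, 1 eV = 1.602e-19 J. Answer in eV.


Radius R = 12/2 nm = 6e-09 m
Confinement energy dE = pi^2 * hbar^2 / (2 * m_eff * m_e * R^2)
dE = pi^2 * (1.055e-34)^2 / (2 * 0.389 * 9.109e-31 * (6e-09)^2) J, divided by 1.602e-19 J/eV
dE = 0.0269 eV
Total band gap = E_g(bulk) + dE = 0.82 + 0.0269 = 0.8469 eV

0.8469


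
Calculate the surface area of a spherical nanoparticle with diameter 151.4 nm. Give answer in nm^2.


Radius r = 151.4/2 = 75.7 nm
Surface area SA = 4 * pi * r^2
SA = 4 * pi * (75.7)^2
SA = 72011.46 nm^2

72011.46


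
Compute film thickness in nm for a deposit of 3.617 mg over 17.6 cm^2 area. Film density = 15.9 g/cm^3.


Convert: m = 3.617 mg = 3.6170e-06 kg, A = 17.6 cm^2 = 1.7600e-03 m^2, rho = 15.9 g/cm^3 = 15900 kg/m^3
t = m / (A * rho)
t = 3.6170e-06 / (1.7600e-03 * 15900)
t = 1.2925e-07 m = 129.3 nm

129.3


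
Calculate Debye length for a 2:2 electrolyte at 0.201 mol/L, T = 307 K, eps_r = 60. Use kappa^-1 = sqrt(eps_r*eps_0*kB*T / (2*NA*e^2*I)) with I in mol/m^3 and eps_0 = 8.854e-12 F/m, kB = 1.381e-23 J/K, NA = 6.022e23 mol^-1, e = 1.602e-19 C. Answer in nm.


Ionic strength I = 0.201 * 2^2 * 1000 = 804 mol/m^3
kappa^-1 = sqrt(60 * 8.854e-12 * 1.381e-23 * 307 / (2 * 6.022e23 * (1.602e-19)^2 * 804))
kappa^-1 = 0.301 nm

0.301


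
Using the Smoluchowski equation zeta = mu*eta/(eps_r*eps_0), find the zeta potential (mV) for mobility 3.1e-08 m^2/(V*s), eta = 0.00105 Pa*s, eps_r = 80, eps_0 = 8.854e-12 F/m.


Smoluchowski equation: zeta = mu * eta / (eps_r * eps_0)
zeta = 3.1e-08 * 0.00105 / (80 * 8.854e-12)
zeta = 0.045954 V = 45.95 mV

45.95


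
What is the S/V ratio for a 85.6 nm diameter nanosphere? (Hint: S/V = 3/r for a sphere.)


Radius r = 85.6/2 = 42.8 nm
S/V = 3 / r = 3 / 42.8
S/V = 0.0701 nm^-1

0.0701


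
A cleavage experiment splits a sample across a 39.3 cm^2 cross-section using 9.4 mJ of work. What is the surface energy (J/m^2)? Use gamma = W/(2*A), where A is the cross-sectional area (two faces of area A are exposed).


Convert: A = 39.3 cm^2 = 0.00393 m^2, W = 9.4 mJ = 0.0094 J
Cleaving exposes two faces of area A, so total new surface = 2*A and gamma = W / (2*A)
gamma = 0.0094 / (2 * 0.00393)
gamma = 1.196 J/m^2

1.196


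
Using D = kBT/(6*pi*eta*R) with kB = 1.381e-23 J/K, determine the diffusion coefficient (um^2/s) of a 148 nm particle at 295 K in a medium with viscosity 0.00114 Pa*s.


Radius R = 148/2 = 74 nm = 7.4e-08 m
D = kB*T / (6*pi*eta*R)
D = 1.381e-23 * 295 / (6 * pi * 0.00114 * 7.4e-08)
D = 2.56199e-12 m^2/s = 2.562 um^2/s

2.562


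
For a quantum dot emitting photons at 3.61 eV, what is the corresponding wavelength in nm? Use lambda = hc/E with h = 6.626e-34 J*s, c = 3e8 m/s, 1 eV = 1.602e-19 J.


Convert energy: E = 3.61 eV = 3.61 * 1.602e-19 = 5.78322e-19 J
lambda = h*c / E = 6.626e-34 * 3e8 / 5.78322e-19
lambda = 3.43719e-07 m = 343.7 nm

343.7


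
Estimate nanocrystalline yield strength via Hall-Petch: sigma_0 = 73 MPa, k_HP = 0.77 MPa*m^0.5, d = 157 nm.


d = 157 nm = 1.57e-07 m
sqrt(d) = 0.0003962323
Hall-Petch contribution = k / sqrt(d) = 0.77 / 0.0003962323 = 1943.3 MPa
sigma = sigma_0 + k/sqrt(d) = 73 + 1943.3 = 2016.3 MPa

2016.3


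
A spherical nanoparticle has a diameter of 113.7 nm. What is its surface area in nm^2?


Radius r = 113.7/2 = 56.85 nm
Surface area SA = 4 * pi * r^2
SA = 4 * pi * (56.85)^2
SA = 40613.54 nm^2

40613.54


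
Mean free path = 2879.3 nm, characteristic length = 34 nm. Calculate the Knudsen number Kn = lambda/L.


Knudsen number Kn = lambda / L
Kn = 2879.3 / 34
Kn = 84.6853

84.6853


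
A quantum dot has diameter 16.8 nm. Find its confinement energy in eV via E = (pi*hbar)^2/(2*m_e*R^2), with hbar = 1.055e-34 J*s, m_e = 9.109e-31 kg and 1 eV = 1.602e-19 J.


Radius R = 16.8/2 = 8.4 nm = 8.4e-09 m
E = (pi * 1.055e-34)^2 / (2 * 9.109e-31 * (8.4e-09)^2)
E(J) = 8.54566e-22
E = E(J) / 1.602e-19 = 0.0053 eV

0.0053


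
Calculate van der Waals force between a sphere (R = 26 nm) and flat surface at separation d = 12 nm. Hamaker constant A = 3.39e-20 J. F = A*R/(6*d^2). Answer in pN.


Convert to SI: R = 26 nm = 2.6e-08 m, d = 12 nm = 1.2e-08 m
F = A * R / (6 * d^2)
F = 3.39e-20 * 2.6e-08 / (6 * (1.2e-08)^2)
F = 1.02014e-12 N = 1.02 pN

1.02


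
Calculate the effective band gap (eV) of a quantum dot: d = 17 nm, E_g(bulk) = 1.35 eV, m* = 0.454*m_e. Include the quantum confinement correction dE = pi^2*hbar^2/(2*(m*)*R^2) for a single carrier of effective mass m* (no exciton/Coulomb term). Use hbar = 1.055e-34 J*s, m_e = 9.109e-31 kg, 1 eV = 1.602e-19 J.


Radius R = 17/2 nm = 8.5e-09 m
Confinement energy dE = pi^2 * hbar^2 / (2 * m_eff * m_e * R^2)
dE = pi^2 * (1.055e-34)^2 / (2 * 0.454 * 9.109e-31 * (8.5e-09)^2) J, divided by 1.602e-19 J/eV
dE = 0.0115 eV
Total band gap = E_g(bulk) + dE = 1.35 + 0.0115 = 1.3615 eV

1.3615


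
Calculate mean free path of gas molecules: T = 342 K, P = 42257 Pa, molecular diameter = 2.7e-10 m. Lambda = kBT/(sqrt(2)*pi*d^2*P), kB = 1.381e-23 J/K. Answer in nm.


Mean free path: lambda = kB*T / (sqrt(2) * pi * d^2 * P)
lambda = 1.381e-23 * 342 / (sqrt(2) * pi * (2.7e-10)^2 * 42257)
lambda = 3.45087e-07 m
lambda = 345.09 nm

345.09


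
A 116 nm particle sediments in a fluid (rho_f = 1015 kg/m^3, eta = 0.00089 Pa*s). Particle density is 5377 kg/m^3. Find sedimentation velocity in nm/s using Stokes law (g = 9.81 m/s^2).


Radius R = 116/2 nm = 5.8e-08 m
Density difference = 5377 - 1015 = 4362 kg/m^3
v = 2 * R^2 * (rho_p - rho_f) * g / (9 * eta)
v = 2 * (5.8e-08)^2 * 4362 * 9.81 / (9 * 0.00089)
v = 3.59425e-08 m/s = 35.9425 nm/s

35.9425


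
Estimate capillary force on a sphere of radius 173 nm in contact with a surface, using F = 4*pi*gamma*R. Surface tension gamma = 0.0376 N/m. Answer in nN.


Convert radius: R = 173 nm = 1.73e-07 m
F = 4 * pi * gamma * R
F = 4 * pi * 0.0376 * 1.73e-07
F = 8.17417e-08 N = 81.7417 nN

81.7417


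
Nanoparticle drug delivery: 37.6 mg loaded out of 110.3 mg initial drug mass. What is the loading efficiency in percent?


Drug loading efficiency = (drug loaded / drug initial) * 100
DLE = 37.6 / 110.3 * 100
DLE = 0.3409 * 100
DLE = 34.09%

34.09


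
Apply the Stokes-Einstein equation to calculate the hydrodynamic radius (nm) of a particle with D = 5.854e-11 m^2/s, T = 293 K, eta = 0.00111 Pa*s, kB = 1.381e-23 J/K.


Stokes-Einstein: R = kB*T / (6*pi*eta*D)
R = 1.381e-23 * 293 / (6 * pi * 0.00111 * 5.854e-11)
R = 3.30358e-09 m = 3.3 nm

3.3


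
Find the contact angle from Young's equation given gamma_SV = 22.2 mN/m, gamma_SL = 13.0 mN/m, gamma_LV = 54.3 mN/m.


cos(theta) = (gamma_SV - gamma_SL) / gamma_LV
cos(theta) = (22.2 - 13.0) / 54.3
cos(theta) = 0.169429
theta = arccos(0.169429) = 80.25 degrees

80.25


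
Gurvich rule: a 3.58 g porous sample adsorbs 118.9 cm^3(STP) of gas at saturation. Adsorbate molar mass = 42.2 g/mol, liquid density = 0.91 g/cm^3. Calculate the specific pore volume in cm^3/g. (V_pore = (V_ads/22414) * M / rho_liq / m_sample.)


Moles adsorbed n = V_ads / 22414 = 118.9 / 22414 = 5.304720e-03 mol
Liquid volume V_liq = n * M / rho_liq = 5.304720e-03 * 42.2 / 0.91 = 0.24600 cm^3
Specific pore volume V_pore = V_liq / m_sample = 0.24600 / 3.58
V_pore = 0.0687 cm^3/g

0.0687


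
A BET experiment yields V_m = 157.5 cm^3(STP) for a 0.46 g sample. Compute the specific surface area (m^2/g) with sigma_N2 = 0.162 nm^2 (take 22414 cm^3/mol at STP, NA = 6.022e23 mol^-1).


Number of moles in monolayer = V_m / 22414 = 157.5 / 22414 = 0.00702686
Number of molecules = moles * NA = 0.00702686 * 6.022e23
SA = molecules * sigma / mass
SA = (157.5 / 22414) * 6.022e23 * 0.162e-18 / 0.46
SA = 1490.2 m^2/g

1490.2


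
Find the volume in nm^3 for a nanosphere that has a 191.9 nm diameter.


Radius r = 191.9/2 = 95.95 nm
Volume V = (4/3) * pi * r^3
V = (4/3) * pi * (95.95)^3
V = 3700185.92 nm^3

3700185.92


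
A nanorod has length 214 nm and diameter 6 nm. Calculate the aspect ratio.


Aspect ratio AR = length / diameter
AR = 214 / 6
AR = 35.67

35.67


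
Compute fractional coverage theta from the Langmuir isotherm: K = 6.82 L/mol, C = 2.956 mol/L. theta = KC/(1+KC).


Langmuir isotherm: theta = K*C / (1 + K*C)
K*C = 6.82 * 2.956 = 20.15992
theta = 20.15992 / (1 + 20.15992) = 20.15992 / 21.15992
theta = 0.9527

0.9527


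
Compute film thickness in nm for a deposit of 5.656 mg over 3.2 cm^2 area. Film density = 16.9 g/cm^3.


Convert: m = 5.656 mg = 5.6560e-06 kg, A = 3.2 cm^2 = 3.2000e-04 m^2, rho = 16.9 g/cm^3 = 16900 kg/m^3
t = m / (A * rho)
t = 5.6560e-06 / (3.2000e-04 * 16900)
t = 1.0459e-06 m = 1045.9 nm

1045.9


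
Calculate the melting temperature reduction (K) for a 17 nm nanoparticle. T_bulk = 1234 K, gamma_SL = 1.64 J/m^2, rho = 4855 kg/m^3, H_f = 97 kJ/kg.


Radius R = 17/2 = 8.5 nm = 8.5e-09 m
Convert H_f = 97 kJ/kg = 97000 J/kg
dT = 2 * gamma_SL * T_bulk / (rho * H_f * R)
dT = 2 * 1.64 * 1234 / (4855 * 97000 * 8.5e-09)
dT = 1011.1 K

1011.1


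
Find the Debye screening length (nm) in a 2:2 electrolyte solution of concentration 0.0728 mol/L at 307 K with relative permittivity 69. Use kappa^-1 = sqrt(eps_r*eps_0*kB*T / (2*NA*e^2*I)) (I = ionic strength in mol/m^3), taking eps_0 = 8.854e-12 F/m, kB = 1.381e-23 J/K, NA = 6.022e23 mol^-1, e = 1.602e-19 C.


Ionic strength I = 0.0728 * 2^2 * 1000 = 291.2 mol/m^3
kappa^-1 = sqrt(69 * 8.854e-12 * 1.381e-23 * 307 / (2 * 6.022e23 * (1.602e-19)^2 * 291.2))
kappa^-1 = 0.536 nm

0.536


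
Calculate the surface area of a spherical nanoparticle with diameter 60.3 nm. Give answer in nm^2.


Radius r = 60.3/2 = 30.15 nm
Surface area SA = 4 * pi * r^2
SA = 4 * pi * (30.15)^2
SA = 11423.11 nm^2

11423.11


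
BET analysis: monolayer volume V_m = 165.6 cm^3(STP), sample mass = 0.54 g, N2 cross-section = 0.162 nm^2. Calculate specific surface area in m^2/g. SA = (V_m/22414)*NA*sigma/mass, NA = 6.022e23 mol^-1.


Number of moles in monolayer = V_m / 22414 = 165.6 / 22414 = 0.00738824
Number of molecules = moles * NA = 0.00738824 * 6.022e23
SA = molecules * sigma / mass
SA = (165.6 / 22414) * 6.022e23 * 0.162e-18 / 0.54
SA = 1334.8 m^2/g

1334.8


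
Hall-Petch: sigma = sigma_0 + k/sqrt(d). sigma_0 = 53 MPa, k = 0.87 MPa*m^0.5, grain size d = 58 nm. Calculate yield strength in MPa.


d = 58 nm = 5.8e-08 m
sqrt(d) = 0.0002408319
Hall-Petch contribution = k / sqrt(d) = 0.87 / 0.0002408319 = 3612.5 MPa
sigma = sigma_0 + k/sqrt(d) = 53 + 3612.5 = 3665.5 MPa

3665.5


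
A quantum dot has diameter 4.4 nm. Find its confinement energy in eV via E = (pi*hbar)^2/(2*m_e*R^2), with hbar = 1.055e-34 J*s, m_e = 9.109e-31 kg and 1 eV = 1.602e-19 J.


Radius R = 4.4/2 = 2.2 nm = 2.2e-09 m
E = (pi * 1.055e-34)^2 / (2 * 9.109e-31 * (2.2e-09)^2)
E(J) = 1.24583e-20
E = E(J) / 1.602e-19 = 0.0778 eV

0.0778


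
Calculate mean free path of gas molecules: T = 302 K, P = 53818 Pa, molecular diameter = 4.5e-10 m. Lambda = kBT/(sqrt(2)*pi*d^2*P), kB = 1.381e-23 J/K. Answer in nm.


Mean free path: lambda = kB*T / (sqrt(2) * pi * d^2 * P)
lambda = 1.381e-23 * 302 / (sqrt(2) * pi * (4.5e-10)^2 * 53818)
lambda = 8.61357e-08 m
lambda = 86.14 nm

86.14


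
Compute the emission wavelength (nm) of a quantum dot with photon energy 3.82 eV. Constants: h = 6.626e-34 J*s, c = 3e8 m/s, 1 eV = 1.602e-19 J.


Convert energy: E = 3.82 eV = 3.82 * 1.602e-19 = 6.11964e-19 J
lambda = h*c / E = 6.626e-34 * 3e8 / 6.11964e-19
lambda = 3.24823e-07 m = 324.8 nm

324.8


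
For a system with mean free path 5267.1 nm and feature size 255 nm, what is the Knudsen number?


Knudsen number Kn = lambda / L
Kn = 5267.1 / 255
Kn = 20.6553

20.6553


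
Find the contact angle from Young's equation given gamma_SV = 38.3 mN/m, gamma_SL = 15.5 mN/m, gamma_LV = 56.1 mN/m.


cos(theta) = (gamma_SV - gamma_SL) / gamma_LV
cos(theta) = (38.3 - 15.5) / 56.1
cos(theta) = 0.406417
theta = arccos(0.406417) = 66.02 degrees

66.02


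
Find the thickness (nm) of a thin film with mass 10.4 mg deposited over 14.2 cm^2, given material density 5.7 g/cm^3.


Convert: m = 10.4 mg = 1.0400e-05 kg, A = 14.2 cm^2 = 1.4200e-03 m^2, rho = 5.7 g/cm^3 = 5700 kg/m^3
t = m / (A * rho)
t = 1.0400e-05 / (1.4200e-03 * 5700)
t = 1.2849e-06 m = 1284.9 nm

1284.9


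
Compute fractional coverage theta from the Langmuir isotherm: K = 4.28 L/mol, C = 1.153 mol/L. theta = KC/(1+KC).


Langmuir isotherm: theta = K*C / (1 + K*C)
K*C = 4.28 * 1.153 = 4.93484
theta = 4.93484 / (1 + 4.93484) = 4.93484 / 5.93484
theta = 0.8315

0.8315


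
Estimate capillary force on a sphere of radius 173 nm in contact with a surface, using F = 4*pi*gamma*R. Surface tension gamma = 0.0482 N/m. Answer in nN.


Convert radius: R = 173 nm = 1.73e-07 m
F = 4 * pi * gamma * R
F = 4 * pi * 0.0482 * 1.73e-07
F = 1.04786e-07 N = 104.7859 nN

104.7859


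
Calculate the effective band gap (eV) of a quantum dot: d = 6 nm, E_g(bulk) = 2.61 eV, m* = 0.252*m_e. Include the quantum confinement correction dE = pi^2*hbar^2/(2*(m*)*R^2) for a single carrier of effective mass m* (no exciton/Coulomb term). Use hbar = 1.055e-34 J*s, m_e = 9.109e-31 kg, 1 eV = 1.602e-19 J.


Radius R = 6/2 nm = 3e-09 m
Confinement energy dE = pi^2 * hbar^2 / (2 * m_eff * m_e * R^2)
dE = pi^2 * (1.055e-34)^2 / (2 * 0.252 * 9.109e-31 * (3e-09)^2) J, divided by 1.602e-19 J/eV
dE = 0.166 eV
Total band gap = E_g(bulk) + dE = 2.61 + 0.166 = 2.776 eV

2.776


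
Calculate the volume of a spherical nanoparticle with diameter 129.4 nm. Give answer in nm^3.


Radius r = 129.4/2 = 64.7 nm
Volume V = (4/3) * pi * r^3
V = (4/3) * pi * (64.7)^3
V = 1134492.04 nm^3

1134492.04


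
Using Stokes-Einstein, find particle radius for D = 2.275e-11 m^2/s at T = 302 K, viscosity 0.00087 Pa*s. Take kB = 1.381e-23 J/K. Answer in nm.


Stokes-Einstein: R = kB*T / (6*pi*eta*D)
R = 1.381e-23 * 302 / (6 * pi * 0.00087 * 2.275e-11)
R = 1.11789e-08 m = 11.18 nm

11.18


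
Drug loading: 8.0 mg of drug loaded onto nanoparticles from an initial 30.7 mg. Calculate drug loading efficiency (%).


Drug loading efficiency = (drug loaded / drug initial) * 100
DLE = 8.0 / 30.7 * 100
DLE = 0.2606 * 100
DLE = 26.06%

26.06


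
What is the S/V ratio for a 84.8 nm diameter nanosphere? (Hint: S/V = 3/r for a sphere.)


Radius r = 84.8/2 = 42.4 nm
S/V = 3 / r = 3 / 42.4
S/V = 0.0708 nm^-1

0.0708


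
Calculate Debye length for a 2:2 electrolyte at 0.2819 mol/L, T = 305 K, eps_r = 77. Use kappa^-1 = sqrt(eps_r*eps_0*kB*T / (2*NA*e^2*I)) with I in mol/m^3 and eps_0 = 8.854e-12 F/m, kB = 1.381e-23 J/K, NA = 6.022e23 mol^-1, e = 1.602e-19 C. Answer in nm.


Ionic strength I = 0.2819 * 2^2 * 1000 = 1127.6 mol/m^3
kappa^-1 = sqrt(77 * 8.854e-12 * 1.381e-23 * 305 / (2 * 6.022e23 * (1.602e-19)^2 * 1127.6))
kappa^-1 = 0.287 nm

0.287


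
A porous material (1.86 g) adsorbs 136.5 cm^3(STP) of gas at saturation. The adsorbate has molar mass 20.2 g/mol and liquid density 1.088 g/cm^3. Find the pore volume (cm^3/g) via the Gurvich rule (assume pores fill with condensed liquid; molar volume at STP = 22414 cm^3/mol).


Moles adsorbed n = V_ads / 22414 = 136.5 / 22414 = 6.089944e-03 mol
Liquid volume V_liq = n * M / rho_liq = 6.089944e-03 * 20.2 / 1.088 = 0.11307 cm^3
Specific pore volume V_pore = V_liq / m_sample = 0.11307 / 1.86
V_pore = 0.0608 cm^3/g

0.0608


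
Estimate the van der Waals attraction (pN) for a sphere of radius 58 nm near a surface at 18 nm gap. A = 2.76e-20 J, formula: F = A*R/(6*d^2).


Convert to SI: R = 58 nm = 5.8e-08 m, d = 18 nm = 1.8e-08 m
F = A * R / (6 * d^2)
F = 2.76e-20 * 5.8e-08 / (6 * (1.8e-08)^2)
F = 8.23457e-13 N = 0.823 pN

0.823


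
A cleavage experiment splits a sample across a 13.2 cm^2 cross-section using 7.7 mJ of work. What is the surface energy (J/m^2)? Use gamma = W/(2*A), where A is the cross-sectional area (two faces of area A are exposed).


Convert: A = 13.2 cm^2 = 0.00132 m^2, W = 7.7 mJ = 0.0077 J
Cleaving exposes two faces of area A, so total new surface = 2*A and gamma = W / (2*A)
gamma = 0.0077 / (2 * 0.00132)
gamma = 2.917 J/m^2

2.917


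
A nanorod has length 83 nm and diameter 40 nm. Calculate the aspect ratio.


Aspect ratio AR = length / diameter
AR = 83 / 40
AR = 2.08

2.08


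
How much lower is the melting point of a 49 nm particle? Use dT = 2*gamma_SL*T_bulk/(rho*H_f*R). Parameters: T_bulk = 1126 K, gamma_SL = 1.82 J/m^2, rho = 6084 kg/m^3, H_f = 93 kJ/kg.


Radius R = 49/2 = 24.5 nm = 2.45e-08 m
Convert H_f = 93 kJ/kg = 93000 J/kg
dT = 2 * gamma_SL * T_bulk / (rho * H_f * R)
dT = 2 * 1.82 * 1126 / (6084 * 93000 * 2.45e-08)
dT = 295.7 K

295.7


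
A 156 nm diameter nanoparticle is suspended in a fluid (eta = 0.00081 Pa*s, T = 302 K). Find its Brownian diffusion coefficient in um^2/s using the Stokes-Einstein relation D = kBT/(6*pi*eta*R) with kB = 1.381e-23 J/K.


Radius R = 156/2 = 78 nm = 7.8e-08 m
D = kB*T / (6*pi*eta*R)
D = 1.381e-23 * 302 / (6 * pi * 0.00081 * 7.8e-08)
D = 3.50203e-12 m^2/s = 3.502 um^2/s

3.502


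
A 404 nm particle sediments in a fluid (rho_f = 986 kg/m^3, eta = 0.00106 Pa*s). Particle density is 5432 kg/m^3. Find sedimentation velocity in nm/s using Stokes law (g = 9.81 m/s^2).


Radius R = 404/2 nm = 2.02e-07 m
Density difference = 5432 - 986 = 4446 kg/m^3
v = 2 * R^2 * (rho_p - rho_f) * g / (9 * eta)
v = 2 * (2.02e-07)^2 * 4446 * 9.81 / (9 * 0.00106)
v = 3.73098e-07 m/s = 373.0979 nm/s

373.0979


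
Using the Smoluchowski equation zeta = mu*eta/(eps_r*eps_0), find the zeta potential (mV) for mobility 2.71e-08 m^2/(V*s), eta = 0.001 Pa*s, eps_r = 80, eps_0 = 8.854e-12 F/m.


Smoluchowski equation: zeta = mu * eta / (eps_r * eps_0)
zeta = 2.71e-08 * 0.001 / (80 * 8.854e-12)
zeta = 0.03826 V = 38.26 mV

38.26


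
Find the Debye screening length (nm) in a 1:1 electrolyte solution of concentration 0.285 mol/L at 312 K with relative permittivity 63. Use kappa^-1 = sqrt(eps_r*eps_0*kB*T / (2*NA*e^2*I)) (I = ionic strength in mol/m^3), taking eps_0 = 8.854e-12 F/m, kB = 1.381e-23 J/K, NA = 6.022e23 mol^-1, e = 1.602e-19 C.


Ionic strength I = 0.285 * 1^2 * 1000 = 285 mol/m^3
kappa^-1 = sqrt(63 * 8.854e-12 * 1.381e-23 * 312 / (2 * 6.022e23 * (1.602e-19)^2 * 285))
kappa^-1 = 0.522 nm

0.522


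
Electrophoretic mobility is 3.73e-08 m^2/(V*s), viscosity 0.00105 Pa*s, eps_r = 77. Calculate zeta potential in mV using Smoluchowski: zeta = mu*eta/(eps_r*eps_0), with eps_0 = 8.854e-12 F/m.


Smoluchowski equation: zeta = mu * eta / (eps_r * eps_0)
zeta = 3.73e-08 * 0.00105 / (77 * 8.854e-12)
zeta = 0.057447 V = 57.45 mV

57.45
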